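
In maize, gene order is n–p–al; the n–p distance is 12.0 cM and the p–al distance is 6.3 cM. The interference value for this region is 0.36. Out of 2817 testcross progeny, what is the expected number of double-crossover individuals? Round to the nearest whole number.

Map distances give recombination frequencies of 0.120 and 0.063 for the two intervals.
With interference 0.36 (so coincidence = 0.64), expected double-crossover frequency = 0.120 × 0.063 × 0.64 = 0.00484.
Expected number = 0.00484 × 2817 = 13.63 ≈ 14.

14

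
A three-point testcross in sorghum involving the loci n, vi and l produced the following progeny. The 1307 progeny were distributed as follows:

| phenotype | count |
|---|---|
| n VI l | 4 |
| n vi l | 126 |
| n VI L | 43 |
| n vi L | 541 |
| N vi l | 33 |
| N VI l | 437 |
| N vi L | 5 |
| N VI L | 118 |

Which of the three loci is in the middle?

The two most frequent reciprocal classes, n vi L and N VI l, are the parental types, so the F1 was n vi L / N VI l.
The two rarest classes, N vi L and n VI l, are the double crossovers. Comparing them with the parentals, only the n allele has switched, so n is the middle locus and the order is l – n – vi.

n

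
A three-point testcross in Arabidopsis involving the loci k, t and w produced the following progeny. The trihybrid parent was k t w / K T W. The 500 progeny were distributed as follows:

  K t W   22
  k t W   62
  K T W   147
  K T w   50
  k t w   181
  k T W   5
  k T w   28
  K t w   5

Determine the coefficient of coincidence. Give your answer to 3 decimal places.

0.683

The two rarest classes, K t w and k T W, are the double crossovers. Comparing them with the parentals, only the k allele has switched, so k is the middle locus and the order is w – k – t.
w–k: (112 + 10)/500 = 0.2440; k–t: (50 + 10)/500 = 0.1200.
Expected DCO frequency = 0.2440 × 0.1200 ≈ 0.02928; observed = 10/500 ≈ 0.02000.
Coefficient of coincidence = 0.02000/0.02928 ≈ 0.683.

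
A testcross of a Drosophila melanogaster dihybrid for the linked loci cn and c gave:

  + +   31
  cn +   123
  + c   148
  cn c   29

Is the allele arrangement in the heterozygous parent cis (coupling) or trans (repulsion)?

The two most frequent classes are + c (148) and cn + (123); these are the parental (non-recombinant) types.
So the F1 carried + c on one chromosome and cn + on the other — the recessive alleles are on opposite chromosomes (trans / repulsion).

trans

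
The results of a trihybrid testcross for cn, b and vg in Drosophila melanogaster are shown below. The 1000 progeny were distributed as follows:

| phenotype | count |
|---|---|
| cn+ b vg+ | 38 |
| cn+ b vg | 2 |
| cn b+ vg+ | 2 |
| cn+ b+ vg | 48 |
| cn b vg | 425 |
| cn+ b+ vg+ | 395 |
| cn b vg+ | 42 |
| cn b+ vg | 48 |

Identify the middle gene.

The two most frequent reciprocal classes, cn+ b+ vg+ and cn b vg, are the parental types, so the F1 was cn+ b+ vg+ / cn b vg.
The two rarest classes, cn b+ vg+ and cn+ b vg, are the double crossovers. Comparing them with the parentals, only the cn allele has switched, so cn is the middle locus and the order is vg – cn – b.

cn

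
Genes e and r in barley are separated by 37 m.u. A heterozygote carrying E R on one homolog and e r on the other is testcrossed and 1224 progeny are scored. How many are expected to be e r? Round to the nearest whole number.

A map distance of 37 m.u. corresponds to a recombination frequency of 0.370.
The F1 is E R / e r, so e r is a parental gamete class with expected frequency (1 − r)/2 = 0.630/2 = 0.3150.
Expected number = 0.3150 × 1224 = 385.56 ≈ 386.

386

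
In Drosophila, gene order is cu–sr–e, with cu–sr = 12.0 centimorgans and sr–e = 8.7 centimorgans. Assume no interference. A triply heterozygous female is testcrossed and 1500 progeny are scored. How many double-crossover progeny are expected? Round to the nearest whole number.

Map distances give recombination frequencies of 0.120 and 0.087 for the two intervals.
With no interference, expected double-crossover frequency = 0.120 × 0.087 = 0.01044.
Expected number = 0.01044 × 1500 = 15.66 ≈ 16.

16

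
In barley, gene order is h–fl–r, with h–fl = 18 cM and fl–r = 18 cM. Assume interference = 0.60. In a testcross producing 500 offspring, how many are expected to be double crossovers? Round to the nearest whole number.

6

Map distances give recombination frequencies of 0.180 and 0.180 for the two intervals.
With interference 0.60 (so coincidence = 0.40), expected double-crossover frequency = 0.180 × 0.180 × 0.40 = 0.01296.
Expected number = 0.01296 × 500 = 6.48 ≈ 6.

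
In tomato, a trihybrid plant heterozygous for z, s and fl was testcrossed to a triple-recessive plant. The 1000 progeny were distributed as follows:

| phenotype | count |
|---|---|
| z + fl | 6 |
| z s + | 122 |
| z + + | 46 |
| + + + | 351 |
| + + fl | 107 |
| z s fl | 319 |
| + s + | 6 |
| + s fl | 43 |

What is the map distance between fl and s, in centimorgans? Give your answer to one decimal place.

24.1 centimorgans

The two most frequent reciprocal classes, z s fl and + + +, are the parental types, so the F1 was z s fl / + + +.
The two rarest classes, z + fl and + s +, are the double crossovers. Comparing them with the parentals, only the s allele has switched, so s is the middle locus and the order is fl – s – z.
Crossovers in the fl–s interval produce the single-crossover classes z s + and + + fl (122 + 107 = 229) plus the double crossovers (12).
RF(fl–s) = (229 + 12) / 1000 = 241/1000 = 0.2410 → 24.1 centimorgans.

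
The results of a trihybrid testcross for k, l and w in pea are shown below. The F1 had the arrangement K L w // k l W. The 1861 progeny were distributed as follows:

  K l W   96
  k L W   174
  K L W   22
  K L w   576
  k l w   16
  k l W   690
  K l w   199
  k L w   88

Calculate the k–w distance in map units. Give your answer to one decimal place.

The two rarest classes, K L W and k l w, are the double crossovers. Comparing them with the parentals, only the w allele has switched, so w is the middle locus and the order is l – w – k.
Crossovers in the w–k interval produce the single-crossover classes k L w and K l W (88 + 96 = 184) plus the double crossovers (38).
RF(w–k) = (184 + 38) / 1861 = 222/1861 = 0.1193 → 11.9 map units.

11.9 map units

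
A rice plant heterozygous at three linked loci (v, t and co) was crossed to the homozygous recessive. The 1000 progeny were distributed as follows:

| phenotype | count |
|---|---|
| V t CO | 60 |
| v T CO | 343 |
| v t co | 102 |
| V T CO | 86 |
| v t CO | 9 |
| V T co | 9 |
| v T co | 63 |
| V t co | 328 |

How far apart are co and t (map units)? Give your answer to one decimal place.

The two most frequent reciprocal classes, V t co and v T CO, are the parental types, so the F1 was V t co / v T CO.
The two rarest classes, V T co and v t CO, are the double crossovers. Comparing them with the parentals, only the t allele has switched, so t is the middle locus and the order is co – t – v.
Crossovers in the co–t interval produce the single-crossover classes V t CO and v T co (60 + 63 = 123) plus the double crossovers (18).
RF(co–t) = (123 + 18) / 1000 = 141/1000 = 0.1410 → 14.1 map units.

14.1 map units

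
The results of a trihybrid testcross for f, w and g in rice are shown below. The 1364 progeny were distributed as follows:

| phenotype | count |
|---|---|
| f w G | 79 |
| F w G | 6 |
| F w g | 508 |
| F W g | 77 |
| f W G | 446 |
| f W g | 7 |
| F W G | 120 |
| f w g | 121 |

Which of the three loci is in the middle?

The two most frequent reciprocal classes, F w g and f W G, are the parental types, so the F1 was F w g / f W G.
The two rarest classes, F w G and f W g, are the double crossovers. Comparing them with the parentals, only the g allele has switched, so g is the middle locus and the order is w – g – f.

g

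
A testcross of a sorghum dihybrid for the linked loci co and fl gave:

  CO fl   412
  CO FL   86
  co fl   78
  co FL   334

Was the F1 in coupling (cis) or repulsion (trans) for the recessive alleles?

The two most frequent classes are CO fl (412) and co FL (334); these are the parental (non-recombinant) types.
So the F1 carried CO fl on one chromosome and co FL on the other — the recessive alleles are on opposite chromosomes (trans / repulsion).

trans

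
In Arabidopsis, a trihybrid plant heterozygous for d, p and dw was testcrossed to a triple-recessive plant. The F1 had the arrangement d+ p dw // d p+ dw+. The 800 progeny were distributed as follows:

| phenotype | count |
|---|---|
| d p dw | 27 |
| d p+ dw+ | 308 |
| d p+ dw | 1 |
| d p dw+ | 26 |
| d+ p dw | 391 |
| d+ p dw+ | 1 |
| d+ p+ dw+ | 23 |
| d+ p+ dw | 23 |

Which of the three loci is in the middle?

dw

The two rarest classes, d+ p dw+ and d p+ dw, are the double crossovers. Comparing them with the parentals, only the dw allele has switched, so dw is the middle locus and the order is d – dw – p.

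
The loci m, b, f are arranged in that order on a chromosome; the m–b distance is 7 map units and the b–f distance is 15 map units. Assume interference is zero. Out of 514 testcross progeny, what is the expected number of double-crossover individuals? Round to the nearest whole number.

Map distances give recombination frequencies of 0.070 and 0.150 for the two intervals.
With no interference, expected double-crossover frequency = 0.070 × 0.150 = 0.01050.
Expected number = 0.01050 × 514 = 5.40 ≈ 5.

5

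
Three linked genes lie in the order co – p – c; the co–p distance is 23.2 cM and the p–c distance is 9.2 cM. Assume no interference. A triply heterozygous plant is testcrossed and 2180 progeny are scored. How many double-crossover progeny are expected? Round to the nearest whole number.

47

Map distances give recombination frequencies of 0.232 and 0.092 for the two intervals.
With no interference, expected double-crossover frequency = 0.232 × 0.092 = 0.02134.
Expected number = 0.02134 × 2180 = 46.53 ≈ 47.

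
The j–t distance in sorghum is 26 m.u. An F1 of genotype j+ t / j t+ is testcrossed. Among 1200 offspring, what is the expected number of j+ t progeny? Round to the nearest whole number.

444

A map distance of 26 m.u. corresponds to a recombination frequency of 0.260.
The F1 is j+ t / j t+, so j+ t is a parental gamete class with expected frequency (1 − r)/2 = 0.740/2 = 0.3700.
Expected number = 0.3700 × 1200 = 444.00 ≈ 444.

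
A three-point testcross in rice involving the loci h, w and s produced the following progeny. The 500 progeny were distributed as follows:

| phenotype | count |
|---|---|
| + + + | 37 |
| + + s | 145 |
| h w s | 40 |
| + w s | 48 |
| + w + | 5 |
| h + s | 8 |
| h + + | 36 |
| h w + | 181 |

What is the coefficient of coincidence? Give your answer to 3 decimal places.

The two most frequent reciprocal classes, h w + and + + s, are the parental types, so the F1 was h w + / + + s.
The two rarest classes, + w + and h + s, are the double crossovers. Comparing them with the parentals, only the h allele has switched, so h is the middle locus and the order is s – h – w.
s–h: (77 + 13)/500 = 0.1800; h–w: (84 + 13)/500 = 0.1940.
Expected DCO frequency = 0.1800 × 0.1940 ≈ 0.03492; observed = 13/500 ≈ 0.02600.
Coefficient of coincidence = 0.02600/0.03492 ≈ 0.745.

0.745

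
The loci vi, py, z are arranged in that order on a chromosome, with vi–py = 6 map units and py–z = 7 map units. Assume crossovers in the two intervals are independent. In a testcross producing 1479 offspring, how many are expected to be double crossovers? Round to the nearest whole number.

Map distances give recombination frequencies of 0.060 and 0.070 for the two intervals.
With no interference, expected double-crossover frequency = 0.060 × 0.070 = 0.00420.
Expected number = 0.00420 × 1479 = 6.21 ≈ 6.

6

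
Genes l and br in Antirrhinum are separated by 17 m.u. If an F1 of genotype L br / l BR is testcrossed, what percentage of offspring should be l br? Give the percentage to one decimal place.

8.5%

A map distance of 17 m.u. corresponds to a recombination frequency of 0.170.
The F1 is L br / l BR, so l br is a recombinant gamete class with expected frequency r/2 = 0.170/2 = 0.0850.
That is 0.0850 = 8.5% of the progeny.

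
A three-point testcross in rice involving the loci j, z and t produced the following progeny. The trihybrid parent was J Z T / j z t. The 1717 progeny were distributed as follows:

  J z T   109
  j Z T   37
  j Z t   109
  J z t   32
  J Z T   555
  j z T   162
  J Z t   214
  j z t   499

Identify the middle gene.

The two rarest classes, j Z T and J z t, are the double crossovers. Comparing them with the parentals, only the j allele has switched, so j is the middle locus and the order is t – j – z.

j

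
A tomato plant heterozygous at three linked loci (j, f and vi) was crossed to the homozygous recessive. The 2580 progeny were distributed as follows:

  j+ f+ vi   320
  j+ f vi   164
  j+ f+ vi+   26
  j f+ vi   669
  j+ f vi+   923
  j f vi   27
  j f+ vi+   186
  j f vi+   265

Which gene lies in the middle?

The two most frequent reciprocal classes, j f+ vi and j+ f vi+, are the parental types, so the F1 was j f+ vi / j+ f vi+.
The two rarest classes, j f vi and j+ f+ vi+, are the double crossovers. Comparing them with the parentals, only the f allele has switched, so f is the middle locus and the order is j – f – vi.

f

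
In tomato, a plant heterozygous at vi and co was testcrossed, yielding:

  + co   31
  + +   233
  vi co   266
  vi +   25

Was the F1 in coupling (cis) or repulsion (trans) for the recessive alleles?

The two most frequent classes are + + (233) and vi co (266); these are the parental (non-recombinant) types.
So the F1 carried + + on one chromosome and vi co on the other — the recessive alleles are on the same chromosome (cis / coupling).

cis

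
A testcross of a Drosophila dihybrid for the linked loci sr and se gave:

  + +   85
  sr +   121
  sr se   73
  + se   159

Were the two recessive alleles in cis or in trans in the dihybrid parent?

The two most frequent classes are + se (159) and sr + (121); these are the parental (non-recombinant) types.
So the F1 carried + se on one chromosome and sr + on the other — the recessive alleles are on opposite chromosomes (trans / repulsion).

trans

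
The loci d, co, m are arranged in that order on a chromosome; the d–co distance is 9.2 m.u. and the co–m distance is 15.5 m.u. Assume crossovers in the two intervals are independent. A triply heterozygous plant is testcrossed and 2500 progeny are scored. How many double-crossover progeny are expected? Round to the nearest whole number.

36

Map distances give recombination frequencies of 0.092 and 0.155 for the two intervals.
With no interference, expected double-crossover frequency = 0.092 × 0.155 = 0.01426.
Expected number = 0.01426 × 2500 = 35.65 ≈ 36.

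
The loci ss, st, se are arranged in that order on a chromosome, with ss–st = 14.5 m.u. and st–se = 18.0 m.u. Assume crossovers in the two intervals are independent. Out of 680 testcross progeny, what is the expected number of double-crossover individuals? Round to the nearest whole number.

18

Map distances give recombination frequencies of 0.145 and 0.180 for the two intervals.
With no interference, expected double-crossover frequency = 0.145 × 0.180 = 0.02610.
Expected number = 0.02610 × 680 = 17.75 ≈ 18.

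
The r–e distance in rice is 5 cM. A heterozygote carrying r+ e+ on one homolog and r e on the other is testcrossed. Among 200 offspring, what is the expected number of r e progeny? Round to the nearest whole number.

95

A map distance of 5 cM corresponds to a recombination frequency of 0.050.
The F1 is r+ e+ / r e, so r e is a parental gamete class with expected frequency (1 − r)/2 = 0.950/2 = 0.4750.
Expected number = 0.4750 × 200 = 95.00 ≈ 95.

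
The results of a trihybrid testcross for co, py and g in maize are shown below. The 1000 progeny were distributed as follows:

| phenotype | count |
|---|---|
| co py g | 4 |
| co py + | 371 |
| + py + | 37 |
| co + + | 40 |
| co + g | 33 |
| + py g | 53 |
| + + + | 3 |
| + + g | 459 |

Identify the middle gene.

g

The two most frequent reciprocal classes, + + g and co py +, are the parental types, so the F1 was + + g / co py +.
The two rarest classes, + + + and co py g, are the double crossovers. Comparing them with the parentals, only the g allele has switched, so g is the middle locus and the order is py – g – co.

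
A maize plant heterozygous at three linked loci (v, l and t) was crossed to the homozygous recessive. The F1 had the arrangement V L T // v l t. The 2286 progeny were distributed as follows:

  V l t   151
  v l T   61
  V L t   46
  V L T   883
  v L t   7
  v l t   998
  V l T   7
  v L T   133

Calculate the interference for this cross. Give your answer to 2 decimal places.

The two rarest classes, V l T and v L t, are the double crossovers. Comparing them with the parentals, only the l allele has switched, so l is the middle locus and the order is t – l – v.
t–l: (107 + 14)/2286 = 0.0529; l–v: (284 + 14)/2286 = 0.1304.
Expected DCO frequency = 0.0529 × 0.1304 ≈ 0.00690; observed = 14/2286 ≈ 0.00612.
Coefficient of coincidence = 0.00612/0.00690 ≈ 0.89; interference = 1 − 0.89 = 0.11.

0.11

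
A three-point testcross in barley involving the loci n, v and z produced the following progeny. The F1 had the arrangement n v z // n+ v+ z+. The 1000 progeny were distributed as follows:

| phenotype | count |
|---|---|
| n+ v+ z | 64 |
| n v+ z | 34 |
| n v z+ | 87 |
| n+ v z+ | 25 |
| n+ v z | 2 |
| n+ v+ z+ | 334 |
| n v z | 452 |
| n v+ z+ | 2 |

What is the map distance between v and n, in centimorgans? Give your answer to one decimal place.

6.3 centimorgans

The two rarest classes, n+ v z and n v+ z+, are the double crossovers. Comparing them with the parentals, only the n allele has switched, so n is the middle locus and the order is v – n – z.
Crossovers in the v–n interval produce the single-crossover classes n v+ z and n+ v z+ (34 + 25 = 59) plus the double crossovers (4).
RF(v–n) = (59 + 4) / 1000 = 63/1000 = 0.0630 → 6.3 centimorgans.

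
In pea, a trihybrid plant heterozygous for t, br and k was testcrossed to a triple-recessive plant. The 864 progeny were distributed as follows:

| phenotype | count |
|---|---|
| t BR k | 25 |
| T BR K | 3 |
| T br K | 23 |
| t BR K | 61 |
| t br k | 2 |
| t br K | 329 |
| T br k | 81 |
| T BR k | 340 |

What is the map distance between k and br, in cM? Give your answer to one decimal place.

17.0 cM

The two most frequent reciprocal classes, T BR k and t br K, are the parental types, so the F1 was T BR k / t br K.
The two rarest classes, T BR K and t br k, are the double crossovers. Comparing them with the parentals, only the k allele has switched, so k is the middle locus and the order is br – k – t.
Crossovers in the br–k interval produce the single-crossover classes T br k and t BR K (81 + 61 = 142) plus the double crossovers (5).
RF(br–k) = (142 + 5) / 864 = 147/864 = 0.1701 → 17.0 cM.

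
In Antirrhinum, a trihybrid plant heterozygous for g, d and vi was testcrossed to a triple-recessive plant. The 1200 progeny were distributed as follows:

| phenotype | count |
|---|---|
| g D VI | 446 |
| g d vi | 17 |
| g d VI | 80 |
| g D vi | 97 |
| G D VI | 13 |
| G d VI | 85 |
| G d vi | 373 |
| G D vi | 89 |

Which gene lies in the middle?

g

The two most frequent reciprocal classes, g D VI and G d vi, are the parental types, so the F1 was g D VI / G d vi.
The two rarest classes, G D VI and g d vi, are the double crossovers. Comparing them with the parentals, only the g allele has switched, so g is the middle locus and the order is vi – g – d.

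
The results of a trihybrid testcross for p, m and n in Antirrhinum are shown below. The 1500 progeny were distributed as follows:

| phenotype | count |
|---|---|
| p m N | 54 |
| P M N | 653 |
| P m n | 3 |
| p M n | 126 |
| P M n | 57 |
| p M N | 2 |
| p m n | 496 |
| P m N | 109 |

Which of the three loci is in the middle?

The two most frequent reciprocal classes, P M N and p m n, are the parental types, so the F1 was P M N / p m n.
The two rarest classes, p M N and P m n, are the double crossovers. Comparing them with the parentals, only the p allele has switched, so p is the middle locus and the order is n – p – m.

p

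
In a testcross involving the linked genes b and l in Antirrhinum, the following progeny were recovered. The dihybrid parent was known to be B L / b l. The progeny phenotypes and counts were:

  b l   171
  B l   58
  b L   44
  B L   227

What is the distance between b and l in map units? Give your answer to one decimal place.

The recombinant classes are B l and b L: 58 + 44 = 102.
Recombination frequency = 102/500 = 0.2040 ≈ 20.4%, i.e. 20.4 map units.

20.4 map units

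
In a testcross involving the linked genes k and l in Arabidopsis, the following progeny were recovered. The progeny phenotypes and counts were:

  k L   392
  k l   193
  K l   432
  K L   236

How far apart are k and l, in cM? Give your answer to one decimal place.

34.2 cM

The two most frequent classes, K l (432) and k L (392), are the parental types, so the F1 was K l / k L.
The recombinant classes are K L and k l: 236 + 193 = 429.
Recombination frequency = 429/1253 = 0.3424 ≈ 34.2%, i.e. 34.2 cM.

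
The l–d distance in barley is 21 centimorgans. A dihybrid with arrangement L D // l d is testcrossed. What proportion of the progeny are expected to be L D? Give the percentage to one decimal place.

39.5%

A map distance of 21 centimorgans corresponds to a recombination frequency of 0.210.
The F1 is L D / l d, so L D is a parental gamete class with expected frequency (1 − r)/2 = 0.790/2 = 0.3950.
That is 0.3950 = 39.5% of the progeny.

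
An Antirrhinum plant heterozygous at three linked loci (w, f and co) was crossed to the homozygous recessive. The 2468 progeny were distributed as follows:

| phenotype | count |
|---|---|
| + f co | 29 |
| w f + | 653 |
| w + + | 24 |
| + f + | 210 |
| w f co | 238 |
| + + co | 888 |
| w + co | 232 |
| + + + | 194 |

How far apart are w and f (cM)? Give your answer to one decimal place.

The two most frequent reciprocal classes, + + co and w f +, are the parental types, so the F1 was + + co / w f +.
The two rarest classes, + f co and w + +, are the double crossovers. Comparing them with the parentals, only the f allele has switched, so f is the middle locus and the order is co – f – w.
Crossovers in the f–w interval produce the single-crossover classes w + co and + f + (232 + 210 = 442) plus the double crossovers (53).
RF(f–w) = (442 + 53) / 2468 = 495/2468 = 0.2006 → 20.1 cM.

20.1 cM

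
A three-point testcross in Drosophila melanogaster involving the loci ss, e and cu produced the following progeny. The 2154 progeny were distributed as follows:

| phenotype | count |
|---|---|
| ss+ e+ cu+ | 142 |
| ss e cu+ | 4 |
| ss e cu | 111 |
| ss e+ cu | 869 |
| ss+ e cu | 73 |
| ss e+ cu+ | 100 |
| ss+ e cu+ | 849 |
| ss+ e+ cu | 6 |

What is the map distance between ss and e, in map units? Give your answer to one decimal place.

The two most frequent reciprocal classes, ss+ e cu+ and ss e+ cu, are the parental types, so the F1 was ss+ e cu+ / ss e+ cu.
The two rarest classes, ss e cu+ and ss+ e+ cu, are the double crossovers. Comparing them with the parentals, only the ss allele has switched, so ss is the middle locus and the order is e – ss – cu.
Crossovers in the e–ss interval produce the single-crossover classes ss+ e+ cu+ and ss e cu (142 + 111 = 253) plus the double crossovers (10).
RF(e–ss) = (253 + 10) / 2154 = 263/2154 = 0.1221 → 12.2 map units.

12.2 map units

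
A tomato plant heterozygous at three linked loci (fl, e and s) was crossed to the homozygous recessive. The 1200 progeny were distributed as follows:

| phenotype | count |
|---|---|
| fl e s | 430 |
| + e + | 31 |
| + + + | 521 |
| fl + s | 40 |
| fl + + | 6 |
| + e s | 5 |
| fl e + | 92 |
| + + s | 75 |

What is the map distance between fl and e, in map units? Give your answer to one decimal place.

6.8 map units

The two most frequent reciprocal classes, fl e s and + + +, are the parental types, so the F1 was fl e s / + + +.
The two rarest classes, + e s and fl + +, are the double crossovers. Comparing them with the parentals, only the fl allele has switched, so fl is the middle locus and the order is e – fl – s.
Crossovers in the e–fl interval produce the single-crossover classes fl + s and + e + (40 + 31 = 71) plus the double crossovers (11).
RF(e–fl) = (71 + 11) / 1200 = 82/1200 = 0.0683 → 6.8 map units.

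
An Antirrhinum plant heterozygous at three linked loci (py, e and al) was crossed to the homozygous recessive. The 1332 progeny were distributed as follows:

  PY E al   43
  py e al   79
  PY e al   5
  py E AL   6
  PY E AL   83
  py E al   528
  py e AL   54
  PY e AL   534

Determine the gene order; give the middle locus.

al

The two most frequent reciprocal classes, PY e AL and py E al, are the parental types, so the F1 was PY e AL / py E al.
The two rarest classes, PY e al and py E AL, are the double crossovers. Comparing them with the parentals, only the al allele has switched, so al is the middle locus and the order is py – al – e.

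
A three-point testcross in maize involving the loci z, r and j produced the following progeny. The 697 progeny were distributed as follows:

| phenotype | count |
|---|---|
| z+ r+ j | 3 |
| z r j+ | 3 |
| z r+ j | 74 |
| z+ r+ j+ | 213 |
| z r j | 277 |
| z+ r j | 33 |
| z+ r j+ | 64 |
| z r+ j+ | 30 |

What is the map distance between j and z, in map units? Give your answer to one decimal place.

The two most frequent reciprocal classes, z+ r+ j+ and z r j, are the parental types, so the F1 was z+ r+ j+ / z r j.
The two rarest classes, z+ r+ j and z r j+, are the double crossovers. Comparing them with the parentals, only the j allele has switched, so j is the middle locus and the order is r – j – z.
Crossovers in the j–z interval produce the single-crossover classes z r+ j+ and z+ r j (30 + 33 = 63) plus the double crossovers (6).
RF(j–z) = (63 + 6) / 697 = 69/697 = 0.0990 → 9.9 map units.

9.9 map units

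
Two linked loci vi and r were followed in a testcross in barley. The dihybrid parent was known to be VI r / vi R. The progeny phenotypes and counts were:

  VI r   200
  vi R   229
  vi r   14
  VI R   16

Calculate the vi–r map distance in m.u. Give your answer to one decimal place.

6.5 m.u.

The recombinant classes are VI R and vi r: 16 + 14 = 30.
Recombination frequency = 30/459 = 0.0654 ≈ 6.5%, i.e. 6.5 m.u.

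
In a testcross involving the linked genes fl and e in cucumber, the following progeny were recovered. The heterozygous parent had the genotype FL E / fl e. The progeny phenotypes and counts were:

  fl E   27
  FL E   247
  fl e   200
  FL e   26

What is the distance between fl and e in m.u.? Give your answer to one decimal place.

10.6 m.u.

The recombinant classes are FL e and fl E: 26 + 27 = 53.
Recombination frequency = 53/500 = 0.1060 ≈ 10.6%, i.e. 10.6 m.u.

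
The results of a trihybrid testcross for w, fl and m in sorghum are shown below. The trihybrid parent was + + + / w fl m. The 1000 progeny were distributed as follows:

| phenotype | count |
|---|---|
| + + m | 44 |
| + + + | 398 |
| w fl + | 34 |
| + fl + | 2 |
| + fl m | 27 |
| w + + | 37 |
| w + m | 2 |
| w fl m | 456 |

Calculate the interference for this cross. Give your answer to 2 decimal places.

0.28

The two rarest classes, + fl + and w + m, are the double crossovers. Comparing them with the parentals, only the fl allele has switched, so fl is the middle locus and the order is m – fl – w.
m–fl: (78 + 4)/1000 = 0.0820; fl–w: (64 + 4)/1000 = 0.0680.
Expected DCO frequency = 0.0820 × 0.0680 ≈ 0.00558; observed = 4/1000 ≈ 0.00400.
Coefficient of coincidence = 0.00400/0.00558 ≈ 0.72; interference = 1 − 0.72 = 0.28.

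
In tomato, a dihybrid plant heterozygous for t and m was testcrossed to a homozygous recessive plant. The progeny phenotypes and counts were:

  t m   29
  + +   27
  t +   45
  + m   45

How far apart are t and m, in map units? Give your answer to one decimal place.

The two most frequent classes, + m (45) and t + (45), are the parental types, so the F1 was + m / t +.
The recombinant classes are + + and t m: 27 + 29 = 56.
Recombination frequency = 56/146 = 0.3836 ≈ 38.4%, i.e. 38.4 map units.

38.4 map units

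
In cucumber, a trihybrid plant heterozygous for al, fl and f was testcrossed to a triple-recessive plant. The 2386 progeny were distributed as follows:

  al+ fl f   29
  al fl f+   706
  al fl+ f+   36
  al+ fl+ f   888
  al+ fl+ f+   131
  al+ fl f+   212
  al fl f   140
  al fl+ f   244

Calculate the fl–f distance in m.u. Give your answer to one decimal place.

14.1 m.u.

The two most frequent reciprocal classes, al fl f+ and al+ fl+ f, are the parental types, so the F1 was al fl f+ / al+ fl+ f.
The two rarest classes, al fl+ f+ and al+ fl f, are the double crossovers. Comparing them with the parentals, only the fl allele has switched, so fl is the middle locus and the order is f – fl – al.
Crossovers in the f–fl interval produce the single-crossover classes al fl f and al+ fl+ f+ (140 + 131 = 271) plus the double crossovers (65).
RF(f–fl) = (271 + 65) / 2386 = 336/2386 = 0.1408 → 14.1 m.u.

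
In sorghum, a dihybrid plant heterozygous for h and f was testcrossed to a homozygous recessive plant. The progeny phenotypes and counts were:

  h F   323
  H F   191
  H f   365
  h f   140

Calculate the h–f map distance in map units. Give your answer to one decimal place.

32.5 map units

The two most frequent classes, H f (365) and h F (323), are the parental types, so the F1 was H f / h F.
The recombinant classes are H F and h f: 191 + 140 = 331.
Recombination frequency = 331/1019 = 0.3248 ≈ 32.5%, i.e. 32.5 map units.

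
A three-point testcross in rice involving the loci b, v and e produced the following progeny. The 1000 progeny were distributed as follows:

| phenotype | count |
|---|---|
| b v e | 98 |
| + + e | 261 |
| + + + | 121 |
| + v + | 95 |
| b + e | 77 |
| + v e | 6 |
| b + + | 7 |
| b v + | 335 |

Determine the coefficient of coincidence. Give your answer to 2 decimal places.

The two most frequent reciprocal classes, b v + and + + e, are the parental types, so the F1 was b v + / + + e.
The two rarest classes, b + + and + v e, are the double crossovers. Comparing them with the parentals, only the v allele has switched, so v is the middle locus and the order is e – v – b.
e–v: (219 + 13)/1000 = 0.2320; v–b: (172 + 13)/1000 = 0.1850.
Expected DCO frequency = 0.2320 × 0.1850 ≈ 0.04292; observed = 13/1000 ≈ 0.01300.
Coefficient of coincidence = 0.01300/0.04292 ≈ 0.30.

0.30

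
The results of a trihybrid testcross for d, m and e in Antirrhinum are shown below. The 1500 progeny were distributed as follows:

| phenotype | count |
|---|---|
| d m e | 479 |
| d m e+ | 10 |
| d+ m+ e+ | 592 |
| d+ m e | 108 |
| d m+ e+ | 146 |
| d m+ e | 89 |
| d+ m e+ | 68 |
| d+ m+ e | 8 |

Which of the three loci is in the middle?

e

The two most frequent reciprocal classes, d m e and d+ m+ e+, are the parental types, so the F1 was d m e / d+ m+ e+.
The two rarest classes, d m e+ and d+ m+ e, are the double crossovers. Comparing them with the parentals, only the e allele has switched, so e is the middle locus and the order is d – e – m.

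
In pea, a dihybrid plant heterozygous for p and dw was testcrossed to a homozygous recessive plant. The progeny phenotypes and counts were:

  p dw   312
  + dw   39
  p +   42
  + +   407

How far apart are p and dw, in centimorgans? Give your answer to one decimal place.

10.1 centimorgans

The two most frequent classes, + + (407) and p dw (312), are the parental types, so the F1 was + + / p dw.
The recombinant classes are + dw and p +: 39 + 42 = 81.
Recombination frequency = 81/800 = 0.1013 ≈ 10.1%, i.e. 10.1 centimorgans.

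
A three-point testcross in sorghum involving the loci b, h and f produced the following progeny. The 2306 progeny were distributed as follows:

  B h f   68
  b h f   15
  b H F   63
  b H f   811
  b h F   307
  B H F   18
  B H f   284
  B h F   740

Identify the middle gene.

The two most frequent reciprocal classes, B h F and b H f, are the parental types, so the F1 was B h F / b H f.
The two rarest classes, B H F and b h f, are the double crossovers. Comparing them with the parentals, only the h allele has switched, so h is the middle locus and the order is f – h – b.

h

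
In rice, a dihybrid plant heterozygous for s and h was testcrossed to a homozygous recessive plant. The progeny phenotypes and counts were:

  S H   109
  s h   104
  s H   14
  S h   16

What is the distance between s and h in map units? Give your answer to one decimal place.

The two most frequent classes, S H (109) and s h (104), are the parental types, so the F1 was S H / s h.
The recombinant classes are S h and s H: 16 + 14 = 30.
Recombination frequency = 30/243 = 0.1235 ≈ 12.3%, i.e. 12.3 map units.

12.3 map units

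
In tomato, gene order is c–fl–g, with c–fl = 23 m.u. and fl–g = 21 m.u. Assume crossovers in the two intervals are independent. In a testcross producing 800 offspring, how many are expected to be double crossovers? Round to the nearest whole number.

39

Map distances give recombination frequencies of 0.230 and 0.210 for the two intervals.
With no interference, expected double-crossover frequency = 0.230 × 0.210 = 0.04830.
Expected number = 0.04830 × 800 = 38.64 ≈ 39.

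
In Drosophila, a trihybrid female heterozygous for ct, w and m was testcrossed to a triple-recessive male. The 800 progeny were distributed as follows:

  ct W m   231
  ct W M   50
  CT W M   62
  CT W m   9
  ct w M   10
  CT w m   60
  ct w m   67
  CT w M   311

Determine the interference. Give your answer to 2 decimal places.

0.20

The two most frequent reciprocal classes, ct W m and CT w M, are the parental types, so the F1 was ct W m / CT w M.
The two rarest classes, CT W m and ct w M, are the double crossovers. Comparing them with the parentals, only the ct allele has switched, so ct is the middle locus and the order is m – ct – w.
m–ct: (110 + 19)/800 = 0.1613; ct–w: (129 + 19)/800 = 0.1850.
Expected DCO frequency = 0.1613 × 0.1850 ≈ 0.02984; observed = 19/800 ≈ 0.02375.
Coefficient of coincidence = 0.02375/0.02984 ≈ 0.80; interference = 1 − 0.80 = 0.20.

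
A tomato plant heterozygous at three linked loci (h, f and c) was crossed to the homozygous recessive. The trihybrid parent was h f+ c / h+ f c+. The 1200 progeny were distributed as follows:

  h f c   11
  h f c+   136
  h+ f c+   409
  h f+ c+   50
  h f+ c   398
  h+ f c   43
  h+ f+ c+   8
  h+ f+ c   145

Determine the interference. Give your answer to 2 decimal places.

0.32

The two rarest classes, h f c and h+ f+ c+, are the double crossovers. Comparing them with the parentals, only the f allele has switched, so f is the middle locus and the order is c – f – h.
c–f: (93 + 19)/1200 = 0.0933; f–h: (281 + 19)/1200 = 0.2500.
Expected DCO frequency = 0.0933 × 0.2500 ≈ 0.02332; observed = 19/1200 ≈ 0.01583.
Coefficient of coincidence = 0.01583/0.02332 ≈ 0.68; interference = 1 − 0.68 = 0.32.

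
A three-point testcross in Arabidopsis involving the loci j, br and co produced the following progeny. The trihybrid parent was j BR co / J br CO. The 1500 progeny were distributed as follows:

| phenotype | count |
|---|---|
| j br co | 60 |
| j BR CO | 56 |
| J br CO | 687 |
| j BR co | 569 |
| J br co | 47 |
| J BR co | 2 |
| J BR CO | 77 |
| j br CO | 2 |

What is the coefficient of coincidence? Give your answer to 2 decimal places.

0.40

The two rarest classes, J BR co and j br CO, are the double crossovers. Comparing them with the parentals, only the j allele has switched, so j is the middle locus and the order is br – j – co.
br–j: (137 + 4)/1500 = 0.0940; j–co: (103 + 4)/1500 = 0.0713.
Expected DCO frequency = 0.0940 × 0.0713 ≈ 0.00670; observed = 4/1500 ≈ 0.00267.
Coefficient of coincidence = 0.00267/0.00670 ≈ 0.40.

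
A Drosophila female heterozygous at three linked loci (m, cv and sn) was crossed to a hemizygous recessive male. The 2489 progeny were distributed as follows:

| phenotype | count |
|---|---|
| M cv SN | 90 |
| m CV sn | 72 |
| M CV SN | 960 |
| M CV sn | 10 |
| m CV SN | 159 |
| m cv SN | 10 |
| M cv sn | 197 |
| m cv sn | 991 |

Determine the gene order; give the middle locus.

sn

The two most frequent reciprocal classes, m cv sn and M CV SN, are the parental types, so the F1 was m cv sn / M CV SN.
The two rarest classes, m cv SN and M CV sn, are the double crossovers. Comparing them with the parentals, only the sn allele has switched, so sn is the middle locus and the order is m – sn – cv.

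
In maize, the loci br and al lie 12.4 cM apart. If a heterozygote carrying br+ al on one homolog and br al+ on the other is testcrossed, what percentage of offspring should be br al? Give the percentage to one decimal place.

6.2%

A map distance of 12.4 cM corresponds to a recombination frequency of 0.124.
The F1 is br+ al / br al+, so br al is a recombinant gamete class with expected frequency r/2 = 0.124/2 = 0.0620.
That is 0.0620 = 6.2% of the progeny.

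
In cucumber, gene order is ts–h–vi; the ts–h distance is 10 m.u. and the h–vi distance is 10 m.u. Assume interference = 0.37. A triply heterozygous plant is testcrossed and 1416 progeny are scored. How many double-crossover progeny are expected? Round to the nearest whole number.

9

Map distances give recombination frequencies of 0.100 and 0.100 for the two intervals.
With interference 0.37 (so coincidence = 0.63), expected double-crossover frequency = 0.100 × 0.100 × 0.63 = 0.00630.
Expected number = 0.00630 × 1416 = 8.92 ≈ 9.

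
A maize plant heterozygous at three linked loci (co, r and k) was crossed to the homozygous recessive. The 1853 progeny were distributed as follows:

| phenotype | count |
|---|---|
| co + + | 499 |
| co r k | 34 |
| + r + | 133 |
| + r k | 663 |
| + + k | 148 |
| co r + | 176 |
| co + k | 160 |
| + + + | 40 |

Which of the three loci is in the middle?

The two most frequent reciprocal classes, + r k and co + +, are the parental types, so the F1 was + r k / co + +.
The two rarest classes, co r k and + + +, are the double crossovers. Comparing them with the parentals, only the co allele has switched, so co is the middle locus and the order is k – co – r.

co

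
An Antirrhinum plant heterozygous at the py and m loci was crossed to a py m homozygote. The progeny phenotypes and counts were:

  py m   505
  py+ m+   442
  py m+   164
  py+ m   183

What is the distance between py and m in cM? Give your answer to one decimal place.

The two most frequent classes, py+ m+ (442) and py m (505), are the parental types, so the F1 was py+ m+ / py m.
The recombinant classes are py+ m and py m+: 183 + 164 = 347.
Recombination frequency = 347/1294 = 0.2682 ≈ 26.8%, i.e. 26.8 cM.

26.8 cM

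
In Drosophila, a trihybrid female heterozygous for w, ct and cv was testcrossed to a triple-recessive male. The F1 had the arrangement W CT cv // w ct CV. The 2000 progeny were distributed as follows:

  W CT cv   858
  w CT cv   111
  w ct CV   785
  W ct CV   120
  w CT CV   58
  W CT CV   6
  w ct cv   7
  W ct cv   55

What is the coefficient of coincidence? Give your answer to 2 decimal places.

The two rarest classes, W CT CV and w ct cv, are the double crossovers. Comparing them with the parentals, only the cv allele has switched, so cv is the middle locus and the order is ct – cv – w.
ct–cv: (113 + 13)/2000 = 0.0630; cv–w: (231 + 13)/2000 = 0.1220.
Expected DCO frequency = 0.0630 × 0.1220 ≈ 0.00769; observed = 13/2000 ≈ 0.00650.
Coefficient of coincidence = 0.00650/0.00769 ≈ 0.85.

0.85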